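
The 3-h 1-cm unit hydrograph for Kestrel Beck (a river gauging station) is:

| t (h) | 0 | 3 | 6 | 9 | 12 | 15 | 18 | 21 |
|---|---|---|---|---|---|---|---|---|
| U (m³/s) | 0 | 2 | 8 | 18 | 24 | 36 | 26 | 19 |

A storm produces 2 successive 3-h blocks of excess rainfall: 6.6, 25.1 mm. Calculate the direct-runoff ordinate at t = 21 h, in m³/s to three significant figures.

By discrete convolution, Q_j = Σ (P_i / 10 mm) · U_{j−i}.
At t = 21 h (j=7): Q = (6.6/10)·19 + (25.1/10)·26 = 77.8 m³/s.

Q ≈ 77.8 m³/s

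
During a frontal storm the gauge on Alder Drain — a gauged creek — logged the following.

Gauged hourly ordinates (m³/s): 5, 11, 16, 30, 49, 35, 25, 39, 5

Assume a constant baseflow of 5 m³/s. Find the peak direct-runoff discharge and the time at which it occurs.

Q_p = 44.0 m³/s at t = 4 h

Subtracting baseflow gives direct-runoff ordinates: 0.0, 6.0, 11.0, 25.0, 44.0, 30.0, 20.0, 34.0, 0.0 m³/s.
The maximum is 44.0 m³/s, occurring at the reading for t = 4 h.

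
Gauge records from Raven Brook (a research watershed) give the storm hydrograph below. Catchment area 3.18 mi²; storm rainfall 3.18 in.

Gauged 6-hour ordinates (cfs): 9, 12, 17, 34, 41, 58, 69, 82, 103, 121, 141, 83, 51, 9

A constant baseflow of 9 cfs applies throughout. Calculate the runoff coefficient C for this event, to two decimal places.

ΣQ_DR = 704.0 cfs; V = ΣQ_DR·Δt = 1.521 × 10^7 ft³.
Runoff depth d = V / A = 2.058 in.
C = d / P = 2.058 / 3.18 = 0.65.

C ≈ 0.65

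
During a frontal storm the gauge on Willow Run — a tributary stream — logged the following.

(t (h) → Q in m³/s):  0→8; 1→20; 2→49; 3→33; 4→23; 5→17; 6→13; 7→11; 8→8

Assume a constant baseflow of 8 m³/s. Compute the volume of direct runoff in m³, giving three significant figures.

V ≈ 3.96 × 10^5 m³

Direct-runoff ordinates (Q − Q_b): 0.0, 12.0, 41.0, 25.0, 15.0, 9.0, 5.0, 3.0, 0.0 m³/s.
ΣQ_DR = 110.0 m³/s.
With Δt = 1 h = 3600 s, V = ΣQ_DR · Δt = 110.0 × 3600 = 3.96 × 10^5 m³.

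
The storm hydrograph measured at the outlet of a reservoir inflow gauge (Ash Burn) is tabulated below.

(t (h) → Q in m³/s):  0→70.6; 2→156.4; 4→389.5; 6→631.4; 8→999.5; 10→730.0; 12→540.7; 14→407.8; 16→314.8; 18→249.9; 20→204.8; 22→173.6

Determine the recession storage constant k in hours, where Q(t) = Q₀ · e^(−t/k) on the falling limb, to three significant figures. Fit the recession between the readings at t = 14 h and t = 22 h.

On the falling limb, Q drops from 407.8 to 173.6 m³/s between t = 14 h and t = 22 h (Δt = 8 h).
k = −Δt / ln(Q₂/Q₁) = −8 / ln(173.6/407.8) = 9.37 h.

k ≈ 9.37 h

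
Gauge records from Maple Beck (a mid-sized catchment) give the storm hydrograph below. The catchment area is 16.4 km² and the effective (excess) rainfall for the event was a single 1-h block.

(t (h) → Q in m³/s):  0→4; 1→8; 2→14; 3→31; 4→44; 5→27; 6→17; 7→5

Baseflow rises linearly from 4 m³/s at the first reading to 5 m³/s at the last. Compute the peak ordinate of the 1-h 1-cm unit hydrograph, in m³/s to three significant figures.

Direct runoff: 0.00, 3.86, 9.71, 26.57, 39.43, 22.29, 12.14, 0.00 m³/s; ΣQ_DR = 114.0 m³/s, peak = 39.43 m³/s.
Runoff depth d = ΣQ_DR·Δt / A = 114.0 × 3600 / (16.4 km²) = 25.02 mm.
The 1-cm UH is the DRH scaled by (10 mm)/d, so U_p = 39.43 × 10/25.02 = 15.8 m³/s.

U_p ≈ 15.8 m³/s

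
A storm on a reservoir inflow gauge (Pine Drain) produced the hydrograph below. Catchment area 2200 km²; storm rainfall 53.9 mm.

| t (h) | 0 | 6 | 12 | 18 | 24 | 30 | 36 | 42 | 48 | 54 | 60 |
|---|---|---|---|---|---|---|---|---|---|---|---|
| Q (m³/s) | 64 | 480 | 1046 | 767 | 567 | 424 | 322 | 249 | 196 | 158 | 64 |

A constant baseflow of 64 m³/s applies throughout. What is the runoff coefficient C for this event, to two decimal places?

ΣQ_DR = 3633 m³/s; V = ΣQ_DR·Δt = 7.847 × 10^7 m³.
Runoff depth d = V / A = 35.67 mm.
C = d / P = 35.67 / 53.9 = 0.66.

C ≈ 0.66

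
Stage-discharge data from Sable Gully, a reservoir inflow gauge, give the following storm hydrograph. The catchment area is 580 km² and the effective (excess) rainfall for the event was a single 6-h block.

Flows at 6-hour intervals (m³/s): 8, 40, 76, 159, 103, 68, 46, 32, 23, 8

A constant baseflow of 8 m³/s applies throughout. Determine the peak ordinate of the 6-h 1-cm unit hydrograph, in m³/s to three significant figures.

U_p ≈ 83.9 m³/s

Direct runoff: 0.0, 32.0, 68.0, 151.0, 95.0, 60.0, 38.0, 24.0, 15.0, 0.0 m³/s; ΣQ_DR = 483.0 m³/s, peak = 151.0 m³/s.
Runoff depth d = ΣQ_DR·Δt / A = 483.0 × 21600 / (580 km²) = 17.99 mm.
The 1-cm UH is the DRH scaled by (10 mm)/d, so U_p = 151.0 × 10/17.99 = 83.9 m³/s.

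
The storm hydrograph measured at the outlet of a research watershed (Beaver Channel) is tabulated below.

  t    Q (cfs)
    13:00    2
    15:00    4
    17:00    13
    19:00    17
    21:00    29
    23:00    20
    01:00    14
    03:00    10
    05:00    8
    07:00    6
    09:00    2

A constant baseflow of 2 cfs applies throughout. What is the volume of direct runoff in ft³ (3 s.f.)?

Direct-runoff ordinates (Q − Q_b): 0.0, 2.0, 11.0, 15.0, 27.0, 18.0, 12.0, 8.0, 6.0, 4.0, 0.0 cfs.
ΣQ_DR = 103.0 cfs.
With Δt = 2 h = 7200 s, V = ΣQ_DR · Δt = 103.0 × 7200 = 7.42 × 10^5 ft³.

V ≈ 7.42 × 10^5 ft³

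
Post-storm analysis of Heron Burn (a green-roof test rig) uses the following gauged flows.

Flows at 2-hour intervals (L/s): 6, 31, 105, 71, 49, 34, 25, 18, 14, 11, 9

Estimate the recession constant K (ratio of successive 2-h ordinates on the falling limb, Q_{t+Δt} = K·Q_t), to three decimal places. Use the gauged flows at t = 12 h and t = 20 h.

Using the recession-limb readings at t = 12 h and t = 20 h: Q falls from 25 to 9 L/s over 4 intervals.
K = (Q₂/Q₁)^(1/4) = (9/25)^(1/4) = 0.775.

K ≈ 0.775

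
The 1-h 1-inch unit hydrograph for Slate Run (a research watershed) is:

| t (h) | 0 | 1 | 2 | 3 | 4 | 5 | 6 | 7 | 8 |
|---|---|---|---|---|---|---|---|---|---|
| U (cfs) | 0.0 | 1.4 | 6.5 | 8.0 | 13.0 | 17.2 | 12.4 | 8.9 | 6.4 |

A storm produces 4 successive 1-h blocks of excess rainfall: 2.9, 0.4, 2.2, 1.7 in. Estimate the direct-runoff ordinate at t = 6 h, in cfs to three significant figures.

By discrete convolution, Q_j = Σ (P_i / 1 in) · U_{j−i}.
At t = 6 h (j=6): Q = (2.9/1)·12.4 + (0.4/1)·17.2 + (2.2/1)·13.0 + (1.7/1)·8.0 = 85.0 cfs.

Q ≈ 85.0 cfs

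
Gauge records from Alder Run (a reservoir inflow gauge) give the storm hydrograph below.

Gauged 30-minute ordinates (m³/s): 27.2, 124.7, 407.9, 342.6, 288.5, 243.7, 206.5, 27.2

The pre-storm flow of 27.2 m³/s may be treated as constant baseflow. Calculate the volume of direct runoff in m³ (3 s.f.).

Direct-runoff ordinates (Q − Q_b): 0.0, 97.5, 380.7, 315.4, 261.3, 216.5, 179.3, 0.0 m³/s.
ΣQ_DR = 1451 m³/s.
With Δt = 0.5 h = 1800 s, V = ΣQ_DR · Δt = 1451 × 1800 = 2.61 × 10^6 m³.

V ≈ 2.61 × 10^6 m³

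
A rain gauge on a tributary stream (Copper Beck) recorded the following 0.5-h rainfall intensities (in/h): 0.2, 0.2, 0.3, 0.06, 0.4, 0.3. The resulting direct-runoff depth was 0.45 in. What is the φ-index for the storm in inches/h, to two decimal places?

Only the 5 blocks with intensity above φ contribute runoff: 0.2, 0.2, 0.3, 0.4, 0.3 in/h.
Σ(I−φ)·Δt = d  ⇒  (0.2+0.2+0.3+0.4+0.3 − 5φ)·0.5 = 0.45
φ = (1.400 − 0.45/0.5) / 5 = 0.10 in/h.

φ ≈ 0.10 in/h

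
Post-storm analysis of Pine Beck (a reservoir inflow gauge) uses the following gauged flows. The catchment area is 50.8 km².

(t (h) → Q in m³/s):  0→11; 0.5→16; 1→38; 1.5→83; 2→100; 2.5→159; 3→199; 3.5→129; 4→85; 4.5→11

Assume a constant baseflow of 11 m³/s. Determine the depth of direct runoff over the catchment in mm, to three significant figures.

Direct runoff: 0.0, 5.0, 27.0, 72.0, 89.0, 148.0, 188.0, 118.0, 74.0, 0.0 m³/s; ΣQ_DR = 721.0 m³/s.
V = ΣQ_DR · Δt = 721.0 × 1800 s = 1.298 × 10^6 m³.
Over A = 50.8 km², depth = V / A = 25.5 mm.

d ≈ 25.5 mm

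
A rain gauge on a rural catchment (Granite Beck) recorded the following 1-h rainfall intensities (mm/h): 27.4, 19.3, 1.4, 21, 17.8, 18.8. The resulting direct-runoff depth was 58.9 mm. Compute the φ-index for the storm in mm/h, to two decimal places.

Only the 5 blocks with intensity above φ contribute runoff: 27.4, 19.3, 21, 17.8, 18.8 mm/h.
Σ(I−φ)·Δt = d  ⇒  (27.4+19.3+21+17.8+18.8 − 5φ)·1 = 58.9
φ = (104.3 − 58.9/1) / 5 = 9.08 mm/h.

φ ≈ 9.08 mm/h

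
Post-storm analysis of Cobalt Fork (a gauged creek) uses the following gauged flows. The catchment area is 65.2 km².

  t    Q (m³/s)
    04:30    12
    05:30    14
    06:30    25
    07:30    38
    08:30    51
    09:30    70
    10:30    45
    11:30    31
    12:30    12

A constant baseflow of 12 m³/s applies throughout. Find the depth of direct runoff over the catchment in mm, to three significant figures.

Direct runoff: 0.0, 2.0, 13.0, 26.0, 39.0, 58.0, 33.0, 19.0, 0.0 m³/s; ΣQ_DR = 190.0 m³/s.
V = ΣQ_DR · Δt = 190.0 × 3600 s = 6.840 × 10^5 m³.
Over A = 65.2 km², depth = V / A = 10.5 mm.

d ≈ 10.5 mm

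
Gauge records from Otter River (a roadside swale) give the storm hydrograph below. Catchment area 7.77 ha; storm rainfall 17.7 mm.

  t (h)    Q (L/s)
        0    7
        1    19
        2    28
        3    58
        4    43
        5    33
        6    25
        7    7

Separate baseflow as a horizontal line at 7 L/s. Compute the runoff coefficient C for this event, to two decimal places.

ΣQ_DR = 164.0 L/s; V = ΣQ_DR·Δt = 5.904 × 10^5 L.
Runoff depth d = V / A = 7.598 mm.
C = d / P = 7.598 / 17.7 = 0.43.

C ≈ 0.43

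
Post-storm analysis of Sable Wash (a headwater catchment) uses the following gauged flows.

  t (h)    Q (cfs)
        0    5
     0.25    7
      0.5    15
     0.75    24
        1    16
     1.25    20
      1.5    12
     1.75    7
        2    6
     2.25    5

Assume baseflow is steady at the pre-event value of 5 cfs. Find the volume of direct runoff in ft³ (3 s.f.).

Direct-runoff ordinates (Q − Q_b): 0.0, 2.0, 10.0, 19.0, 11.0, 15.0, 7.0, 2.0, 1.0, 0.0 cfs.
ΣQ_DR = 67.00 cfs.
With Δt = 0.25 h = 900 s, V = ΣQ_DR · Δt = 67.00 × 900 = 60300 ft³.

V ≈ 60300 ft³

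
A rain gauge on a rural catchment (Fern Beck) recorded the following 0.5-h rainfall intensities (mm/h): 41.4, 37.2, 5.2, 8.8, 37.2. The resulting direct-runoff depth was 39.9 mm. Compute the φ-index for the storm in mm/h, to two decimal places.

Only the 3 blocks with intensity above φ contribute runoff: 41.4, 37.2, 37.2 mm/h.
Σ(I−φ)·Δt = d  ⇒  (41.4+37.2+37.2 − 3φ)·0.5 = 39.9
φ = (115.8 − 39.9/0.5) / 3 = 12.00 mm/h.

φ ≈ 12.00 mm/h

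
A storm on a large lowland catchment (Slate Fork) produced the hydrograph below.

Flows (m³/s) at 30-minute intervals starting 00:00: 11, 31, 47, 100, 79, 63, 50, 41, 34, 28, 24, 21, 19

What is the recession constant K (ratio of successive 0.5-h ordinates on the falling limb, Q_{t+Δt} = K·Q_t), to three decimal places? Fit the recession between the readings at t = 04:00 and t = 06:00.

Using the recession-limb readings at t = 04:00 and t = 06:00: Q falls from 34 to 19 m³/s over 4 intervals.
K = (Q₂/Q₁)^(1/4) = (19/34)^(1/4) = 0.865.

K ≈ 0.865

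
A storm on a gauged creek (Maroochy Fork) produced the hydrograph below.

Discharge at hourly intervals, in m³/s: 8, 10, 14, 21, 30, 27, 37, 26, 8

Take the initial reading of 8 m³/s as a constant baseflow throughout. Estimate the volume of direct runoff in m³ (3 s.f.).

Direct-runoff ordinates (Q − Q_b): 0.0, 2.0, 6.0, 13.0, 22.0, 19.0, 29.0, 18.0, 0.0 m³/s.
ΣQ_DR = 109.0 m³/s.
With Δt = 1 h = 3600 s, V = ΣQ_DR · Δt = 109.0 × 3600 = 3.92 × 10^5 m³.

V ≈ 3.92 × 10^5 m³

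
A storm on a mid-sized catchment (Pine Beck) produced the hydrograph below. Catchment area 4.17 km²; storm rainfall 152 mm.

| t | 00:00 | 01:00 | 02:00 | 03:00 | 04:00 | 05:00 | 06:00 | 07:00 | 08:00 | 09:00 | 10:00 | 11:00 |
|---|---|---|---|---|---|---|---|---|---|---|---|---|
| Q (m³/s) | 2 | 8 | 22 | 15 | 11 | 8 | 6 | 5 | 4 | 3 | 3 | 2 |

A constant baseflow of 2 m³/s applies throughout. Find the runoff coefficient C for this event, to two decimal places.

ΣQ_DR = 65.00 m³/s; V = ΣQ_DR·Δt = 2.340 × 10^5 m³.
Runoff depth d = V / A = 56.12 mm.
C = d / P = 56.12 / 152 = 0.37.

C ≈ 0.37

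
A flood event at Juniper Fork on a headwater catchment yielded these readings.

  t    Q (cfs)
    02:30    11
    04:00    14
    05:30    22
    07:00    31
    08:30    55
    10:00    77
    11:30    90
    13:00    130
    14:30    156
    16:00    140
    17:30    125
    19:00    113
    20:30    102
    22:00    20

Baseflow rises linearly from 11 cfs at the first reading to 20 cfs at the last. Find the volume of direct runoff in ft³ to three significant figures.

Direct-runoff ordinates (Q − Q_b): 0.00, 2.31, 9.62, 17.92, 41.23, 62.54, 74.85, 114.15, 139.46, 122.77, 107.08, 94.38, 82.69, 0.00 cfs.
ΣQ_DR = 869.0 cfs.
With Δt = 1.5 h = 5400 s, V = ΣQ_DR · Δt = 869.0 × 5400 = 4.69 × 10^6 ft³.

V ≈ 4.69 × 10^6 ft³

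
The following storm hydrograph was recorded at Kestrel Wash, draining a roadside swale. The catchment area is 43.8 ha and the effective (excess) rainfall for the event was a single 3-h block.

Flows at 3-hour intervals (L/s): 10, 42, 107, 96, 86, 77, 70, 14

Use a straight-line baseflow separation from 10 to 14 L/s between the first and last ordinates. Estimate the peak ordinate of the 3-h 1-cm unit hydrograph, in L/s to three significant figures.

Direct runoff: 0.00, 31.43, 95.86, 84.29, 73.71, 64.14, 56.57, 0.00 L/s; ΣQ_DR = 406.0 L/s, peak = 95.86 L/s.
Runoff depth d = ΣQ_DR·Δt / A = 406.0 × 10800 / (43.8 ha) = 10.01 mm.
The 1-cm UH is the DRH scaled by (10 mm)/d, so U_p = 95.86 × 10/10.01 = 95.8 L/s.

U_p ≈ 95.8 L/s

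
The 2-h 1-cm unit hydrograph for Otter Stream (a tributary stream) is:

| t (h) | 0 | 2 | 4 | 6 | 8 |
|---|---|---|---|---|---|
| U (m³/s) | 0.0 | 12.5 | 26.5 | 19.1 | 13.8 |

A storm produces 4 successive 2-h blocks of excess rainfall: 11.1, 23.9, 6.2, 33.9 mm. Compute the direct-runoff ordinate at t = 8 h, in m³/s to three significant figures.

Q ≈ 120 m³/s

By discrete convolution, Q_j = Σ (P_i / 10 mm) · U_{j−i}.
At t = 8 h (j=4): Q = (11.1/10)·13.8 + (23.9/10)·19.1 + (6.2/10)·26.5 + (33.9/10)·12.5 = 120 m³/s.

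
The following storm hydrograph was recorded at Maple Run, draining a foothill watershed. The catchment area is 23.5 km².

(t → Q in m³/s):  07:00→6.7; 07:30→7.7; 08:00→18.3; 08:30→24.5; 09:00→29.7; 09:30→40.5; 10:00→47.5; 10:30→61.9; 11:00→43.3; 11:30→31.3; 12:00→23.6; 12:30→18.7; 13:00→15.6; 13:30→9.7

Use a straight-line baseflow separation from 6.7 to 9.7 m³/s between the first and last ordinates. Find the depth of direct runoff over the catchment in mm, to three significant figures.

d ≈ 20.2 mm

Direct runoff: 0.00, 0.77, 11.14, 17.11, 22.08, 32.65, 39.42, 53.58, 34.75, 22.52, 14.59, 9.46, 6.13, 0.00 m³/s; ΣQ_DR = 264.2 m³/s.
V = ΣQ_DR · Δt = 264.2 × 1800 s = 4.756 × 10^5 m³.
Over A = 23.5 km², depth = V / A = 20.2 mm.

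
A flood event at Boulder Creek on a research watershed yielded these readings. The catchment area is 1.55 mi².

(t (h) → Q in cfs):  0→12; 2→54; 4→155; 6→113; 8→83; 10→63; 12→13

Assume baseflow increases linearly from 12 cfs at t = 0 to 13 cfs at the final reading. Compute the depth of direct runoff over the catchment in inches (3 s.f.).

d ≈ 0.811 in

Direct runoff: 0.00, 41.83, 142.67, 100.50, 70.33, 50.17, 0.00 cfs; ΣQ_DR = 405.5 cfs.
V = ΣQ_DR · Δt = 405.5 × 7200 s = 2.920 × 10^6 ft³.
Over A = 1.55 mi², depth = V / A = 0.811 in.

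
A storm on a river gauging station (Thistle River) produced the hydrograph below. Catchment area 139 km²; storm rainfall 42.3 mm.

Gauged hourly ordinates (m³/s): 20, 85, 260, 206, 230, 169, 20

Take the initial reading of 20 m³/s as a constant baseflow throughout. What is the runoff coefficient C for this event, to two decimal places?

ΣQ_DR = 850.0 m³/s; V = ΣQ_DR·Δt = 3.060 × 10^6 m³.
Runoff depth d = V / A = 22.01 mm.
C = d / P = 22.01 / 42.3 = 0.52.

C ≈ 0.52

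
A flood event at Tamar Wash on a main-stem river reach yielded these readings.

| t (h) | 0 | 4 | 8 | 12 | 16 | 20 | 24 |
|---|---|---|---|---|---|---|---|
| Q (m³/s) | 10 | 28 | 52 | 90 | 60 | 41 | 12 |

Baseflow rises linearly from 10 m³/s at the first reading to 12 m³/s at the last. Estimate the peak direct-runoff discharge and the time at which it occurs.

Q_p = 79.00 m³/s at t = 12 h

Subtracting baseflow gives direct-runoff ordinates: 0.00, 17.67, 41.33, 79.00, 48.67, 29.33, 0.00 m³/s.
The maximum is 79.00 m³/s, occurring at the reading for t = 12 h.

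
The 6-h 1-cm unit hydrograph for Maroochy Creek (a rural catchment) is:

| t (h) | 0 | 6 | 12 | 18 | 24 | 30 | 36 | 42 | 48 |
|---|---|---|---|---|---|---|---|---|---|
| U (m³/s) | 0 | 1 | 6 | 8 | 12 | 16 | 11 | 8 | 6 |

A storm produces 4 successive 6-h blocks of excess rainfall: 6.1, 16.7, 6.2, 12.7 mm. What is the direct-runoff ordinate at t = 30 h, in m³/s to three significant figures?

By discrete convolution, Q_j = Σ (P_i / 10 mm) · U_{j−i}.
At t = 30 h (j=5): Q = (6.1/10)·16 + (16.7/10)·12 + (6.2/10)·8 + (12.7/10)·6 = 42.4 m³/s.

Q ≈ 42.4 m³/s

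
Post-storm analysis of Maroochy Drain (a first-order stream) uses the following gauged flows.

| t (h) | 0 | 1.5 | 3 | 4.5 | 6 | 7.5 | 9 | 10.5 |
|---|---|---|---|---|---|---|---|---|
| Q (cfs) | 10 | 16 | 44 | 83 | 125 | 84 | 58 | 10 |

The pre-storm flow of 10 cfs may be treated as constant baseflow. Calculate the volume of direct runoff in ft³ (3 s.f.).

V ≈ 1.89 × 10^6 ft³

Direct-runoff ordinates (Q − Q_b): 0.0, 6.0, 34.0, 73.0, 115.0, 74.0, 48.0, 0.0 cfs.
ΣQ_DR = 350.0 cfs.
With Δt = 1.5 h = 5400 s, V = ΣQ_DR · Δt = 350.0 × 5400 = 1.89 × 10^6 ft³.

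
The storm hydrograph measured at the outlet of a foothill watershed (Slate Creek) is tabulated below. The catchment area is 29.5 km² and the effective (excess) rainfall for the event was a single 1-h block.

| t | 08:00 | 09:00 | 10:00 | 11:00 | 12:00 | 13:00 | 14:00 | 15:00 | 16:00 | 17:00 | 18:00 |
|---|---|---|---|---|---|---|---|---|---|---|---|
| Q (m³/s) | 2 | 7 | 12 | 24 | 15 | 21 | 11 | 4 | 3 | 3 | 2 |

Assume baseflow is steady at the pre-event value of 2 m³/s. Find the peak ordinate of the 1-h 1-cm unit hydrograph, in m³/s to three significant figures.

U_p ≈ 22.0 m³/s

Direct runoff: 0.0, 5.0, 10.0, 22.0, 13.0, 19.0, 9.0, 2.0, 1.0, 1.0, 0.0 m³/s; ΣQ_DR = 82.00 m³/s, peak = 22.0 m³/s.
Runoff depth d = ΣQ_DR·Δt / A = 82.00 × 3600 / (29.5 km²) = 10.01 mm.
The 1-cm UH is the DRH scaled by (10 mm)/d, so U_p = 22.0 × 10/10.01 = 22.0 m³/s.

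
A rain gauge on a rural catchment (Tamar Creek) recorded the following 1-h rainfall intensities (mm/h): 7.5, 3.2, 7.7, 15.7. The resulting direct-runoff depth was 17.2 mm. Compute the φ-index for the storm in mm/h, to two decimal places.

Only the 3 blocks with intensity above φ contribute runoff: 7.5, 7.7, 15.7 mm/h.
Σ(I−φ)·Δt = d  ⇒  (7.5+7.7+15.7 − 3φ)·1 = 17.2
φ = (30.90 − 17.2/1) / 3 = 4.57 mm/h.

φ ≈ 4.57 mm/h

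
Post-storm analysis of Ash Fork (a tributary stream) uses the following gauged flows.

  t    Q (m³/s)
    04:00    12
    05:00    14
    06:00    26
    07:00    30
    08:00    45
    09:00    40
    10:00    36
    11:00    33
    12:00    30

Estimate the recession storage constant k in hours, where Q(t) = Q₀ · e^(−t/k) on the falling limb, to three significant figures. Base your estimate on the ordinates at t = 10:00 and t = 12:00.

k ≈ 11.0 h

On the falling limb, Q drops from 36 to 30 m³/s between t = 10:00 and t = 12:00 (Δt = 2 h).
k = −Δt / ln(Q₂/Q₁) = −2 / ln(30/36) = 11.0 h.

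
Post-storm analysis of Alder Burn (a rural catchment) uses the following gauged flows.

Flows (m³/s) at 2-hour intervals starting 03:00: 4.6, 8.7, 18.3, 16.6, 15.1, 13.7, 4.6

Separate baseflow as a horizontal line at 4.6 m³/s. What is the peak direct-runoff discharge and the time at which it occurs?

Q_p = 13.7 m³/s at t = 07:00

Subtracting baseflow gives direct-runoff ordinates: 0.0, 4.1, 13.7, 12.0, 10.5, 9.1, 0.0 m³/s.
The maximum is 13.7 m³/s, occurring at the reading for t = 07:00.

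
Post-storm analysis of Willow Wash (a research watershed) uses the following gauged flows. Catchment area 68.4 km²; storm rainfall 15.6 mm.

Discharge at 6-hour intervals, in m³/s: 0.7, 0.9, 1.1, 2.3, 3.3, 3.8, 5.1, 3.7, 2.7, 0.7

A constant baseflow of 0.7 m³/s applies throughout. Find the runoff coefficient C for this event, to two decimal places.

ΣQ_DR = 17.30 m³/s; V = ΣQ_DR·Δt = 3.737 × 10^5 m³.
Runoff depth d = V / A = 5.463 mm.
C = d / P = 5.463 / 15.6 = 0.35.

C ≈ 0.35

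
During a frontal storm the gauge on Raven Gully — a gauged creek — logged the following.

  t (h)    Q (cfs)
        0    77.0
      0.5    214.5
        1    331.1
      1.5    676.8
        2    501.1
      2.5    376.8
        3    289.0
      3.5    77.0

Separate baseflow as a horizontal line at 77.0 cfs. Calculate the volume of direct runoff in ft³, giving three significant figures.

Direct-runoff ordinates (Q − Q_b): 0.0, 137.5, 254.1, 599.8, 424.1, 299.8, 212.0, 0.0 cfs.
ΣQ_DR = 1927 cfs.
With Δt = 0.5 h = 1800 s, V = ΣQ_DR · Δt = 1927 × 1800 = 3.47 × 10^6 ft³.

V ≈ 3.47 × 10^6 ft³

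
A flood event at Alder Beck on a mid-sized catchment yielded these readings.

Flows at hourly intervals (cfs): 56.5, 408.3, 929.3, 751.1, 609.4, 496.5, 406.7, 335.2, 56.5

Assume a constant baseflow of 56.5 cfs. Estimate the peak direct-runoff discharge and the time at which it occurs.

Q_p = 872.8 cfs at t = 2 h

Subtracting baseflow gives direct-runoff ordinates: 0.0, 351.8, 872.8, 694.6, 552.9, 440.0, 350.2, 278.7, 0.0 cfs.
The maximum is 872.8 cfs, occurring at the reading for t = 2 h.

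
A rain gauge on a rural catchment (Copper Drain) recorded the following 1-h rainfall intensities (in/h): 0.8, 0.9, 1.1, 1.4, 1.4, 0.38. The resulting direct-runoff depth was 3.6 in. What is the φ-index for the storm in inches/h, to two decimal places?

Only the 5 blocks with intensity above φ contribute runoff: 0.8, 0.9, 1.1, 1.4, 1.4 in/h.
Σ(I−φ)·Δt = d  ⇒  (0.8+0.9+1.1+1.4+1.4 − 5φ)·1 = 3.6
φ = (5.600 − 3.6/1) / 5 = 0.40 in/h.

φ ≈ 0.40 in/h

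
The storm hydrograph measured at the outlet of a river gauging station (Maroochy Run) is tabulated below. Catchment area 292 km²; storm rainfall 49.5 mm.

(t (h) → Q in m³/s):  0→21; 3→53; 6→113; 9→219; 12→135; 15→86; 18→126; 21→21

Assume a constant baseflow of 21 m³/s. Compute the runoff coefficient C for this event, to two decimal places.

C ≈ 0.45

ΣQ_DR = 606.0 m³/s; V = ΣQ_DR·Δt = 6.545 × 10^6 m³.
Runoff depth d = V / A = 22.41 mm.
C = d / P = 22.41 / 49.5 = 0.45.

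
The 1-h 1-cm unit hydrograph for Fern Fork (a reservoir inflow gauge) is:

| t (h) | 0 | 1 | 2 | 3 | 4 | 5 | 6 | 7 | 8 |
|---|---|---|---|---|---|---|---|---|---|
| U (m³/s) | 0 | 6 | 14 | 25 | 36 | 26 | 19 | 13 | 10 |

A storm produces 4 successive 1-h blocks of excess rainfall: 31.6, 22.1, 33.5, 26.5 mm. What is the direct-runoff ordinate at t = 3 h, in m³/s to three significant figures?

Q ≈ 130 m³/s

By discrete convolution, Q_j = Σ (P_i / 10 mm) · U_{j−i}.
At t = 3 h (j=3): Q = (31.6/10)·25 + (22.1/10)·14 + (33.5/10)·6 + (26.5/10)·0 = 130 m³/s.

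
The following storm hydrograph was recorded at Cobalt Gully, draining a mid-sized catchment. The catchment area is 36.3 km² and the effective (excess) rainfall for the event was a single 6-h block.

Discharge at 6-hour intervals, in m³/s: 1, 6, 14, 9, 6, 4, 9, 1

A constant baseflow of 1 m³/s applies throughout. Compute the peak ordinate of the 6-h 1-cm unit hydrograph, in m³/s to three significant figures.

U_p ≈ 5.20 m³/s

Direct runoff: 0.0, 5.0, 13.0, 8.0, 5.0, 3.0, 8.0, 0.0 m³/s; ΣQ_DR = 42.00 m³/s, peak = 13.0 m³/s.
Runoff depth d = ΣQ_DR·Δt / A = 42.00 × 21600 / (36.3 km²) = 24.99 mm.
The 1-cm UH is the DRH scaled by (10 mm)/d, so U_p = 13.0 × 10/24.99 = 5.20 m³/s.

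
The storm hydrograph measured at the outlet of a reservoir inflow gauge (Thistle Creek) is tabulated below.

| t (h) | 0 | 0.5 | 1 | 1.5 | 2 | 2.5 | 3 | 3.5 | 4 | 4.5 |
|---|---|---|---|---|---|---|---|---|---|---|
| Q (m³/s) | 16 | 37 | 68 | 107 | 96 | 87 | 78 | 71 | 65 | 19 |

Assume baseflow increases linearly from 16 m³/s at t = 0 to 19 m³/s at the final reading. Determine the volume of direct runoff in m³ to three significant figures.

Direct-runoff ordinates (Q − Q_b): 0.00, 20.67, 51.33, 90.00, 78.67, 69.33, 60.00, 52.67, 46.33, 0.00 m³/s.
ΣQ_DR = 469.0 m³/s.
With Δt = 0.5 h = 1800 s, V = ΣQ_DR · Δt = 469.0 × 1800 = 8.44 × 10^5 m³.

V ≈ 8.44 × 10^5 m³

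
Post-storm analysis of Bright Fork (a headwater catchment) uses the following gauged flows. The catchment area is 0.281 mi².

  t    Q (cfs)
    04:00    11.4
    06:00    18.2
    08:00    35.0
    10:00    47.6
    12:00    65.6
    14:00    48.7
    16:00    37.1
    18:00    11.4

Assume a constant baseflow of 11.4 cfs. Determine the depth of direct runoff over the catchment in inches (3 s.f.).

d ≈ 2.03 in

Direct runoff: 0.0, 6.8, 23.6, 36.2, 54.2, 37.3, 25.7, 0.0 cfs; ΣQ_DR = 183.8 cfs.
V = ΣQ_DR · Δt = 183.8 × 7200 s = 1.323 × 10^6 ft³.
Over A = 0.281 mi², depth = V / A = 2.03 in.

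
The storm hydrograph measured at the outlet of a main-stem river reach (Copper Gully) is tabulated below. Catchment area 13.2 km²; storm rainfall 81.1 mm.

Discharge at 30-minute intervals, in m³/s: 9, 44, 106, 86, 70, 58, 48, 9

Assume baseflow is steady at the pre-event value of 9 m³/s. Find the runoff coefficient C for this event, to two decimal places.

ΣQ_DR = 358.0 m³/s; V = ΣQ_DR·Δt = 6.444 × 10^5 m³.
Runoff depth d = V / A = 48.82 mm.
C = d / P = 48.82 / 81.1 = 0.60.

C ≈ 0.60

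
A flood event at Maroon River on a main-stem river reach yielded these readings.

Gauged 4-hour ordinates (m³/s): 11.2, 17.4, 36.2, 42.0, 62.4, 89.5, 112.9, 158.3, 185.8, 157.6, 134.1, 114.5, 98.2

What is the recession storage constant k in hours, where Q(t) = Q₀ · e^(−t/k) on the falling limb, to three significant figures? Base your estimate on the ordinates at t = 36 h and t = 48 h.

k ≈ 25.4 h

On the falling limb, Q drops from 157.6 to 98.2 m³/s between t = 36 h and t = 48 h (Δt = 12 h).
k = −Δt / ln(Q₂/Q₁) = −12 / ln(98.2/157.6) = 25.4 h.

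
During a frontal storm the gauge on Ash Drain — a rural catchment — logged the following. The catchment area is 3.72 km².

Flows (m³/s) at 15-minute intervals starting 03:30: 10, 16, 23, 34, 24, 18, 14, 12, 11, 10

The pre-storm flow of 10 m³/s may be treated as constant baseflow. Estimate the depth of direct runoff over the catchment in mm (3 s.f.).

d ≈ 17.4 mm

Direct runoff: 0.0, 6.0, 13.0, 24.0, 14.0, 8.0, 4.0, 2.0, 1.0, 0.0 m³/s; ΣQ_DR = 72.00 m³/s.
V = ΣQ_DR · Δt = 72.00 × 900 s = 64800 m³.
Over A = 3.72 km², depth = V / A = 17.4 mm.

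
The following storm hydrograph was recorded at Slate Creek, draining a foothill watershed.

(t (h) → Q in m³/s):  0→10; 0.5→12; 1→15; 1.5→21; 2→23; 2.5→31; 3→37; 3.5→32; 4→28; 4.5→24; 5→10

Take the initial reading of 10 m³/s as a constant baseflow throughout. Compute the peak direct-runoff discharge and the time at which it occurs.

Q_p = 27.0 m³/s at t = 3 h

Subtracting baseflow gives direct-runoff ordinates: 0.0, 2.0, 5.0, 11.0, 13.0, 21.0, 27.0, 22.0, 18.0, 14.0, 0.0 m³/s.
The maximum is 27.0 m³/s, occurring at the reading for t = 3 h.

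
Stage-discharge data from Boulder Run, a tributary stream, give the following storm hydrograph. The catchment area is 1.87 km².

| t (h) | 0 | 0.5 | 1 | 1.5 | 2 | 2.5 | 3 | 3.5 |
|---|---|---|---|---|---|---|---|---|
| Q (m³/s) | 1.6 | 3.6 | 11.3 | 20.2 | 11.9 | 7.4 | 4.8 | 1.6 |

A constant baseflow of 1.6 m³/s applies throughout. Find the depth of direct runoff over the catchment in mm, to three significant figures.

Direct runoff: 0.0, 2.0, 9.7, 18.6, 10.3, 5.8, 3.2, 0.0 m³/s; ΣQ_DR = 49.60 m³/s.
V = ΣQ_DR · Δt = 49.60 × 1800 s = 89280 m³.
Over A = 1.87 km², depth = V / A = 47.7 mm.

d ≈ 47.7 mm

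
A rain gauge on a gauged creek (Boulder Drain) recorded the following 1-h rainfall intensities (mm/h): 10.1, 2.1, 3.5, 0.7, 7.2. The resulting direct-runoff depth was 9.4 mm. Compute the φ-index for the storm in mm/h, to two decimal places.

Only the 2 blocks with intensity above φ contribute runoff: 10.1, 7.2 mm/h.
Σ(I−φ)·Δt = d  ⇒  (10.1+7.2 − 2φ)·1 = 9.4
φ = (17.30 − 9.4/1) / 2 = 3.95 mm/h.

φ ≈ 3.95 mm/h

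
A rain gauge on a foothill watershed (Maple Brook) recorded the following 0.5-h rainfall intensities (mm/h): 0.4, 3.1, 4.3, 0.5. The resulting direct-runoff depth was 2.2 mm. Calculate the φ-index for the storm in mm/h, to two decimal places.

Only the 2 blocks with intensity above φ contribute runoff: 3.1, 4.3 mm/h.
Σ(I−φ)·Δt = d  ⇒  (3.1+4.3 − 2φ)·0.5 = 2.2
φ = (7.400 − 2.2/0.5) / 2 = 1.50 mm/h.

φ ≈ 1.50 mm/h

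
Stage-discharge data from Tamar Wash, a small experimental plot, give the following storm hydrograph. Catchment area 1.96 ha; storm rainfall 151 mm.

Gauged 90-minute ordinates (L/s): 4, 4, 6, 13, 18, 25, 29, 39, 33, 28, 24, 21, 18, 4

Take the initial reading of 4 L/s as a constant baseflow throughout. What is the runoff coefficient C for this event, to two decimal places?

C ≈ 0.38

ΣQ_DR = 210.0 L/s; V = ΣQ_DR·Δt = 1.134 × 10^6 L.
Runoff depth d = V / A = 57.86 mm.
C = d / P = 57.86 / 151 = 0.38.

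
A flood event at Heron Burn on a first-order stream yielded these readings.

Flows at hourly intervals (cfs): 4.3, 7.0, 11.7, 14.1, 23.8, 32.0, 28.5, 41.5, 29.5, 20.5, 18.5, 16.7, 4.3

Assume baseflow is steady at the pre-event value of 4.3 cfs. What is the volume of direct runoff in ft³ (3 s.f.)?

Direct-runoff ordinates (Q − Q_b): 0.0, 2.7, 7.4, 9.8, 19.5, 27.7, 24.2, 37.2, 25.2, 16.2, 14.2, 12.4, 0.0 cfs.
ΣQ_DR = 196.5 cfs.
With Δt = 1 h = 3600 s, V = ΣQ_DR · Δt = 196.5 × 3600 = 7.07 × 10^5 ft³.

V ≈ 7.07 × 10^5 ft³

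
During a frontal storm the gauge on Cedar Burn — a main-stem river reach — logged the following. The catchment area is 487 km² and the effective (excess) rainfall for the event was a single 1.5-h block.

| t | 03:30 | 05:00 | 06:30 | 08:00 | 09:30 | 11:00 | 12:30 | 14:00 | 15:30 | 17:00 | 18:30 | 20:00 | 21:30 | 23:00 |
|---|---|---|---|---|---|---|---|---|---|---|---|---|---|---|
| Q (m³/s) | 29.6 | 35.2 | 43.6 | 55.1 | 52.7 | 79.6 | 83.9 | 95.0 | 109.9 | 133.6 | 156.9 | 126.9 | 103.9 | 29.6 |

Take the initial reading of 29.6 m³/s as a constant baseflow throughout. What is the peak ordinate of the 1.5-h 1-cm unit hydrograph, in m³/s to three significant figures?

U_p ≈ 159 m³/s

Direct runoff: 0.0, 5.6, 14.0, 25.5, 23.1, 50.0, 54.3, 65.4, 80.3, 104.0, 127.3, 97.3, 74.3, 0.0 m³/s; ΣQ_DR = 721.1 m³/s, peak = 127.3 m³/s.
Runoff depth d = ΣQ_DR·Δt / A = 721.1 × 5400 / (487 km²) = 7.996 mm.
The 1-cm UH is the DRH scaled by (10 mm)/d, so U_p = 127.3 × 10/7.996 = 159 m³/s.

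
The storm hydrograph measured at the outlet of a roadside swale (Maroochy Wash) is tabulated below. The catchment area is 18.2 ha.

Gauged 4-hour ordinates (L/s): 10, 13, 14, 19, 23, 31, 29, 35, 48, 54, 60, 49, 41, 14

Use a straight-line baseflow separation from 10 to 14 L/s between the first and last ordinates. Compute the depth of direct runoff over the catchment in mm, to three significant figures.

d ≈ 21.5 mm

Direct runoff: 0.00, 2.69, 3.38, 8.08, 11.77, 19.46, 17.15, 22.85, 35.54, 41.23, 46.92, 35.62, 27.31, 0.00 L/s; ΣQ_DR = 272.0 L/s.
V = ΣQ_DR · Δt = 272.0 × 14400 s = 3.917 × 10^6 L.
Over A = 18.2 ha, depth = V / A = 21.5 mm.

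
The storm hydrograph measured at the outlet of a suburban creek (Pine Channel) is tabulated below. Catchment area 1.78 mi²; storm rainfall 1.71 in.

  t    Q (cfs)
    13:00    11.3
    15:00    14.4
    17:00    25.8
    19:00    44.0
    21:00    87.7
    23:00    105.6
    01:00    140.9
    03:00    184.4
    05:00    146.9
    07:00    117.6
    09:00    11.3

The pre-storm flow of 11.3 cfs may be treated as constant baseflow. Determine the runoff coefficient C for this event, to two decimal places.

ΣQ_DR = 765.6 cfs; V = ΣQ_DR·Δt = 5.512 × 10^6 ft³.
Runoff depth d = V / A = 1.333 in.
C = d / P = 1.333 / 1.71 = 0.78.

C ≈ 0.78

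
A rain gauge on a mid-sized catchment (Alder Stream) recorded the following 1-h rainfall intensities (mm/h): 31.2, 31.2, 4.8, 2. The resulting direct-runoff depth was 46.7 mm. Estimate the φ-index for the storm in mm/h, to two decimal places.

Only the 2 blocks with intensity above φ contribute runoff: 31.2, 31.2 mm/h.
Σ(I−φ)·Δt = d  ⇒  (31.2+31.2 − 2φ)·1 = 46.7
φ = (62.40 − 46.7/1) / 2 = 7.85 mm/h.

φ ≈ 7.85 mm/h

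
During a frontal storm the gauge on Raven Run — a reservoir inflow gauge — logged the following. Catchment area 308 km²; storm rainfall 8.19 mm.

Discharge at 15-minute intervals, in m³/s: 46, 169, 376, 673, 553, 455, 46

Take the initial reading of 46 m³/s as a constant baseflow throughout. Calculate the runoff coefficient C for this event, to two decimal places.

ΣQ_DR = 1996 m³/s; V = ΣQ_DR·Δt = 1.796 × 10^6 m³.
Runoff depth d = V / A = 5.832 mm.
C = d / P = 5.832 / 8.19 = 0.71.

C ≈ 0.71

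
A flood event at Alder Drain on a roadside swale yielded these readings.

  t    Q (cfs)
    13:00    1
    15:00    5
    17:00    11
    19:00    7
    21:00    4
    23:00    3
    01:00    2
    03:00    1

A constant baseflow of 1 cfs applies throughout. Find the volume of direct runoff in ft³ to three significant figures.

Direct-runoff ordinates (Q − Q_b): 0.0, 4.0, 10.0, 6.0, 3.0, 2.0, 1.0, 0.0 cfs.
ΣQ_DR = 26.00 cfs.
With Δt = 2 h = 7200 s, V = ΣQ_DR · Δt = 26.00 × 7200 = 1.87 × 10^5 ft³.

V ≈ 1.87 × 10^5 ft³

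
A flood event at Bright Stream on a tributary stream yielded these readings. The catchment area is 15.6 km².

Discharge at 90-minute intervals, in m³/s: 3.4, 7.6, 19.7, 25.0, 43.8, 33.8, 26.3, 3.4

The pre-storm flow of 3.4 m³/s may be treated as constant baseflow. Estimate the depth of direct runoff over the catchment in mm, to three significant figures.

Direct runoff: 0.0, 4.2, 16.3, 21.6, 40.4, 30.4, 22.9, 0.0 m³/s; ΣQ_DR = 135.8 m³/s.
V = ΣQ_DR · Δt = 135.8 × 5400 s = 7.333 × 10^5 m³.
Over A = 15.6 km², depth = V / A = 47.0 mm.

d ≈ 47.0 mm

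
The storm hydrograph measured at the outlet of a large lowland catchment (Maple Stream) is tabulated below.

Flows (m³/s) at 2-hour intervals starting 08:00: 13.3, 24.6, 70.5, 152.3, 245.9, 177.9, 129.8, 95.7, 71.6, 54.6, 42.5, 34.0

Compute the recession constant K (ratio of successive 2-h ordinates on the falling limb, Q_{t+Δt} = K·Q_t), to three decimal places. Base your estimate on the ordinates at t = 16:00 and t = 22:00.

Using the recession-limb readings at t = 16:00 and t = 22:00: Q falls from 245.9 to 95.7 m³/s over 3 intervals.
K = (Q₂/Q₁)^(1/3) = (95.7/245.9)^(1/3) = 0.730.

K ≈ 0.730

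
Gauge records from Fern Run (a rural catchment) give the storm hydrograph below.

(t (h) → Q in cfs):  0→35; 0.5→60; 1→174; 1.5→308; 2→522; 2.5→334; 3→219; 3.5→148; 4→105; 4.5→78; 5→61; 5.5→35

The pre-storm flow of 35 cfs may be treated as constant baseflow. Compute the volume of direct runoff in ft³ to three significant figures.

V ≈ 2.99 × 10^6 ft³

Direct-runoff ordinates (Q − Q_b): 0.0, 25.0, 139.0, 273.0, 487.0, 299.0, 184.0, 113.0, 70.0, 43.0, 26.0, 0.0 cfs.
ΣQ_DR = 1659 cfs.
With Δt = 0.5 h = 1800 s, V = ΣQ_DR · Δt = 1659 × 1800 = 2.99 × 10^6 ft³.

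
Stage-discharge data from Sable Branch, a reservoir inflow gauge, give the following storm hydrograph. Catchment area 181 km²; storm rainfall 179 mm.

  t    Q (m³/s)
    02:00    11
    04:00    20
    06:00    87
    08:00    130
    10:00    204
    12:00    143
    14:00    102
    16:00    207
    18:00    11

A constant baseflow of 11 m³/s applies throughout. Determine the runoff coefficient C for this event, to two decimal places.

C ≈ 0.18

ΣQ_DR = 816.0 m³/s; V = ΣQ_DR·Δt = 5.875 × 10^6 m³.
Runoff depth d = V / A = 32.46 mm.
C = d / P = 32.46 / 179 = 0.18.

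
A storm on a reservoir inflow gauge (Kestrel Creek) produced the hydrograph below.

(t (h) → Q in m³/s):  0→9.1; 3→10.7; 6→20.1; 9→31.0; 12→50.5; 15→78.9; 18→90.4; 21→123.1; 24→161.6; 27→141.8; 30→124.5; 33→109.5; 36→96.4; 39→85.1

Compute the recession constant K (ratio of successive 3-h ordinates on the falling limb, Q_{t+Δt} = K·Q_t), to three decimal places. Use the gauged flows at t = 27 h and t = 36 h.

K ≈ 0.879

Using the recession-limb readings at t = 27 h and t = 36 h: Q falls from 141.8 to 96.4 m³/s over 3 intervals.
K = (Q₂/Q₁)^(1/3) = (96.4/141.8)^(1/3) = 0.879.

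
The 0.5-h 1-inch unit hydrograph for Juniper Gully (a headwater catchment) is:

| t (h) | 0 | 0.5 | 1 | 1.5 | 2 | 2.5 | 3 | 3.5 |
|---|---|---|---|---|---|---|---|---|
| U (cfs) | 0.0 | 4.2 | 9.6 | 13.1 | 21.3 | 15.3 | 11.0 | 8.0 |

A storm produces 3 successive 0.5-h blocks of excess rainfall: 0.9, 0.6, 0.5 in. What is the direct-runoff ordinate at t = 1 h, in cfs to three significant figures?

Q ≈ 11.2 cfs

By discrete convolution, Q_j = Σ (P_i / 1 in) · U_{j−i}.
At t = 1 h (j=2): Q = (0.9/1)·9.6 + (0.6/1)·4.2 + (0.5/1)·0.0 = 11.2 cfs.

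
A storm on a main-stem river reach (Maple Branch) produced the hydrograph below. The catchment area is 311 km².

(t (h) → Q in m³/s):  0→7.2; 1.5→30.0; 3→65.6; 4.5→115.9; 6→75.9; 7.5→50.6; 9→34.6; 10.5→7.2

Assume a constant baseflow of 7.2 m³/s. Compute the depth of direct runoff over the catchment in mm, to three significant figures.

d ≈ 5.72 mm

Direct runoff: 0.0, 22.8, 58.4, 108.7, 68.7, 43.4, 27.4, 0.0 m³/s; ΣQ_DR = 329.4 m³/s.
V = ΣQ_DR · Δt = 329.4 × 5400 s = 1.779 × 10^6 m³.
Over A = 311 km², depth = V / A = 5.72 mm.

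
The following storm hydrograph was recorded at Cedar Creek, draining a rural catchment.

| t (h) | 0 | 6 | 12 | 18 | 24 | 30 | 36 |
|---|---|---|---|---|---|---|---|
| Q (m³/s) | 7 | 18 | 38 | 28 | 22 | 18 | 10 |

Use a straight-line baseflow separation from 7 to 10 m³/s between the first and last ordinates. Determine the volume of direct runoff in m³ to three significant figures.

V ≈ 1.76 × 10^6 m³

Direct-runoff ordinates (Q − Q_b): 0.00, 10.50, 30.00, 19.50, 13.00, 8.50, 0.00 m³/s.
ΣQ_DR = 81.50 m³/s.
With Δt = 6 h = 21600 s, V = ΣQ_DR · Δt = 81.50 × 21600 = 1.76 × 10^6 m³.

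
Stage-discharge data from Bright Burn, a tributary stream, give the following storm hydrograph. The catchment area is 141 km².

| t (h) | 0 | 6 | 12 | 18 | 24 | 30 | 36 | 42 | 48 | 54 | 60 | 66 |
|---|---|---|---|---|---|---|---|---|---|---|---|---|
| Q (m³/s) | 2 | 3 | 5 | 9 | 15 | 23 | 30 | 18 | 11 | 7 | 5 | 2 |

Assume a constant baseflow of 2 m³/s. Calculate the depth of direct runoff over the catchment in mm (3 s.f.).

Direct runoff: 0.0, 1.0, 3.0, 7.0, 13.0, 21.0, 28.0, 16.0, 9.0, 5.0, 3.0, 0.0 m³/s; ΣQ_DR = 106.0 m³/s.
V = ΣQ_DR · Δt = 106.0 × 21600 s = 2.290 × 10^6 m³.
Over A = 141 km², depth = V / A = 16.2 mm.

d ≈ 16.2 mm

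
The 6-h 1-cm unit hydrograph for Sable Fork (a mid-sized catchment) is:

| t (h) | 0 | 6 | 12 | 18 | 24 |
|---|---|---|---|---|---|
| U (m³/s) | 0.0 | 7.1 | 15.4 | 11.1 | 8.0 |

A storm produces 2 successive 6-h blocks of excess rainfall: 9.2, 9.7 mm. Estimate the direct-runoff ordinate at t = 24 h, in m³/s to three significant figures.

By discrete convolution, Q_j = Σ (P_i / 10 mm) · U_{j−i}.
At t = 24 h (j=4): Q = (9.2/10)·8.0 + (9.7/10)·11.1 = 18.1 m³/s.

Q ≈ 18.1 m³/s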